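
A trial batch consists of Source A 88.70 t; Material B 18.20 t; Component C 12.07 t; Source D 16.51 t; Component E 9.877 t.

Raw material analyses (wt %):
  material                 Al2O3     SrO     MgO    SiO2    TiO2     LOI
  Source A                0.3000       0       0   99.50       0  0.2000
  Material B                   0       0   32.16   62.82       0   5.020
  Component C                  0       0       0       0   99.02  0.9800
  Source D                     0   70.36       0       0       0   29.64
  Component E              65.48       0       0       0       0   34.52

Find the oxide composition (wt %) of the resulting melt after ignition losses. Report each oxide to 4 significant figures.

Rounding to 4 significant figures extends to each mid-chain value as shown. All internal work runs at full float precision through the solve. Exactly one rounding is applied to each reported number; the derived quantities (ignition loss, the totals, five oxide percentages, the yield, glass mass) are computed in full precision using the weight values on 135.8 t of glass, precisely as stated by the question or the answer.
Oxide masses out of the charge:
  Al2O3: 88.70·0.003000 + 9.877·0.6548 = 6.734 t
  SrO: 16.51·0.7036 = 11.62 t
  MgO: 18.20·0.3216 = 5.853 t
  SiO2: 88.70·0.9950 + 18.20·0.6282 = 99.69 t
  TiO2: 12.07·0.9902 = 11.95 t
LOI: 88.70·0.002000 + 18.20·0.05020 + 12.07·0.009800 + 16.51·0.2964 + 9.877·0.3452 = 9.512 t
Resulting glass, batch − LOI: 145.4 − 9.512 = 135.8 t (matching Σ of the oxides)
each oxide over glass, ×100, is wt %

Glass mass = 135.8 t (batch 145.4 − LOI 9.512).
Composition: Al2O3 4.957%, SrO 8.551%, MgO 4.309%, SiO2 73.39%, TiO2 8.798%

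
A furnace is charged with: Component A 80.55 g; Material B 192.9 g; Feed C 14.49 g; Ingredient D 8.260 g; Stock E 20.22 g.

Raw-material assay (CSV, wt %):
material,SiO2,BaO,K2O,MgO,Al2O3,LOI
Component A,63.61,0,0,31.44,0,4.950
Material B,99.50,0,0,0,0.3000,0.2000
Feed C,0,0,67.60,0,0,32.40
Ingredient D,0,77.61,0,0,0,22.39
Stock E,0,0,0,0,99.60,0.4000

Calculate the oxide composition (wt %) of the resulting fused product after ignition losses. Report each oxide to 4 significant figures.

All internal work holds full precision in all steps — working values appear, rounded to four significant digits, across the worked steps. Each reported figure is rounded only once. All derived quantities, including LOI, net glass mass, the yield, the totals, the five compositions, are computed from the batch weights at 305.4 g of glass in exact precision as set out in the problem or answer text.
Per-oxide mass from batch:
  SiO2: 80.55·0.6361 + 192.9·0.9950 = 243.2 g
  BaO: 8.260·0.7761 = 6.411 g
  K2O: 14.49·0.6760 = 9.795 g
  MgO: 80.55·0.3144 = 25.32 g
  Al2O3: 192.9·0.003000 + 20.22·0.9960 = 20.72 g
LOI: 80.55·0.04950 + 192.9·0.002000 + 14.49·0.3240 + 8.260·0.2239 + 20.22·0.004000 = 11.00 g
Resulting glass, batch − LOI: 316.4 − 11.00 = 305.4 g (= the summed oxide contributions)
each wt % is 100 × oxide ÷ glass

Glass mass = 305.4 g (batch 316.4 − LOI 11.00).
Composition: SiO2 79.62%, BaO 2.099%, K2O 3.207%, MgO 8.292%, Al2O3 6.783%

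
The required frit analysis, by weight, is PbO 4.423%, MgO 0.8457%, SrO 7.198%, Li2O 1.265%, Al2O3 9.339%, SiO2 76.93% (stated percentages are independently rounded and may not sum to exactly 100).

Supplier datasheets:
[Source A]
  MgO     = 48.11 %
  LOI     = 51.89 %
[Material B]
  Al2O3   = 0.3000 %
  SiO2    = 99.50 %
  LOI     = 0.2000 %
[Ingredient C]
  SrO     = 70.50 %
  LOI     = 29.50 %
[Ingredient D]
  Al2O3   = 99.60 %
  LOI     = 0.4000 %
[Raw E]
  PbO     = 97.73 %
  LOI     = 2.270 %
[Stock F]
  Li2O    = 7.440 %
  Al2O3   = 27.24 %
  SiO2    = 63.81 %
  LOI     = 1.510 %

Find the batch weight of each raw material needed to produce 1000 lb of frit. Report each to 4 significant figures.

The working math holds full float precision from first step to last; working values are printed (rounded to 4 significant digits) as written; every reported figure takes just one rounding. All derived quantities (the totals, LOI, net glass mass, yield, six oxide percentages) are re-derived in full precision using the weight values at 1000 lb of glass exactly as printed in problem or answer.
Per-oxide target masses for 1000 lb frit:
  PbO: 4.423% × 1000 = 44.23 lb
  MgO: 0.8457% × 1000 = 8.457 lb
  SrO: 7.198% × 1000 = 71.98 lb
  Li2O: 1.265% × 1000 = 12.65 lb
  Al2O3: 9.339% × 1000 = 93.39 lb
  SiO2: 76.93% × 1000 = 769.3 lb
Checking each oxide sum from the weights as reported, versus the basis set out (each sum matches its target mass modulo rounding of the values):
  PbO: 45.26·0.9773 = 44.23 lb (target 44.23 lb)
  MgO: 17.58·0.4811 = 8.458 lb (target 8.457 lb)
  SrO: 102.1·0.7050 = 71.98 lb (target 71.98 lb)
  Li2O: 170.0·0.07440 = 12.65 lb (target 12.65 lb)
  Al2O3: 664.1·0.003000 + 45.26·0.9960 + 170.0·0.2724 = 93.38 lb (target 93.39 lb)
  SiO2: 664.1·0.9950 + 170.0·0.6381 = 769.3 lb (target 769.3 lb)
The glass-mass cross-check: Σ batch − LOI loss = 1000 lb (targets for the oxides total 1000 lb; versus the stated basis of 1000 lb — gaps are rounding artifacts).
Summing the batch: Σ batch = 1044 lb; LOI removed, Σ of batch·LOI: 44.35 lb; glass ÷ batch gives a yield of 95.75%.

Batch per 1000 lb frit:
  Source A: 17.58 lb
  Material B: 664.1 lb
  Ingredient C: 102.1 lb
  Ingredient D: 45.26 lb
  Raw E: 45.26 lb
  Stock F: 170.0 lb
Total batch = 1044 lb; LOI loss = 44.35 lb; yield = 95.75%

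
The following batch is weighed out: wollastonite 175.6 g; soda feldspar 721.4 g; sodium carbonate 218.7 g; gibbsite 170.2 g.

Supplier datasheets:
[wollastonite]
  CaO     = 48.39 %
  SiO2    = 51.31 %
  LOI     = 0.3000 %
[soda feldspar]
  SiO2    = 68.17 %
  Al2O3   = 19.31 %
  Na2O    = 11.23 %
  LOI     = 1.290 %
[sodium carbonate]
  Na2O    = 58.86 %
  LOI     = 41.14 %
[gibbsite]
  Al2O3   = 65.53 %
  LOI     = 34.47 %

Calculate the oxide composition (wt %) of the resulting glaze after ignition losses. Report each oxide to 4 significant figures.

Mid-chain values are displayed, rounded to 4 significant figures, between the steps — all internal work keeps exact precision throughout — every reported number includes exactly one rounding — the derived quantities, including ignition loss, the totals, net glass mass, the four compositions, yield, are rebuilt from the weighed amounts at 1127 g of glass in exact precision as they appear in problem or answer.
Per-oxide mass from batch:
  CaO: 175.6·0.4839 = 84.97 g
  SiO2: 175.6·0.5131 + 721.4·0.6817 = 581.9 g
  Al2O3: 721.4·0.1931 + 170.2·0.6553 = 250.8 g
  Na2O: 721.4·0.1123 + 218.7·0.5886 = 209.7 g
LOI: 175.6·0.003000 + 721.4·0.01290 + 218.7·0.4114 + 170.2·0.3447 = 158.5 g
Resulting glass, batch − LOI: 1286 − 158.5 = 1127 g (equal to the oxide-mass sum)
oxide / glass × 100 gives the wt %

Glass mass = 1127 g (batch 1286 − LOI 158.5).
Composition: CaO 7.537%, SiO2 51.61%, Al2O3 22.25%, Na2O 18.60%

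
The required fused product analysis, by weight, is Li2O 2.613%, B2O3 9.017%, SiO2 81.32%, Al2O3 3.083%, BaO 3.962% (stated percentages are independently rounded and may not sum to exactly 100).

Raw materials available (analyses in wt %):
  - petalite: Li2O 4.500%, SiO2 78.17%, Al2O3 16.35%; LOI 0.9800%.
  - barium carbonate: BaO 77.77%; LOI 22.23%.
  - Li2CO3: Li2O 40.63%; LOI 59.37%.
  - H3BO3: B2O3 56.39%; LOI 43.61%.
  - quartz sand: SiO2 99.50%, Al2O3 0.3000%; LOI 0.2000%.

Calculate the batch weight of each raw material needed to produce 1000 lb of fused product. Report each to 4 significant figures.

All arithmetic runs at full precision at each step — the intermediate values are printed, rounded to four significant digits, at each printed step; exactly one rounding lands on every reported figure. All derived quantities (LOI, five oxide percentages, the yield, glass mass, the totals) are carried at full float precision from the batch weights on 1000 lb of glass, as quoted within question or answer.
Per-oxide target masses for 1000 lb fused product:
  Li2O: 2.613% × 1000 = 26.13 lb
  B2O3: 9.017% × 1000 = 90.17 lb
  SiO2: 81.32% × 1000 = 813.2 lb
  Al2O3: 3.083% × 1000 = 30.83 lb
  BaO: 3.962% × 1000 = 39.62 lb
A balance pass over the oxides, from the weights as reported, for the quoted basis mass (sums match the target masses modulo rounding of the values):
  Li2O: 176.1·0.04500 + 44.81·0.4063 = 26.13 lb (target 26.13 lb)
  B2O3: 159.9·0.5639 = 90.17 lb (target 90.17 lb)
  SiO2: 176.1·0.7817 + 678.9·0.9950 = 813.2 lb (target 813.2 lb)
  Al2O3: 176.1·0.1635 + 678.9·0.003000 = 30.83 lb (target 30.83 lb)
  BaO: 50.95·0.7777 = 39.62 lb (target 39.62 lb)
Glass-mass bookkeeping: Σ batch − LOI loss = 999.9 lb (the Σ of target masses is 1000 lb; against the stated basis, 1000 lb — deltas are rounding alone).
Adding the batch up: Σ batch = 1111 lb; Σ batch·LOI gives LOI loss = 110.7 lb; as yield: glass ÷ batch → 90.03%.

Batch per 1000 lb fused product:
  petalite: 176.1 lb
  barium carbonate: 50.95 lb
  Li2CO3: 44.81 lb
  H3BO3: 159.9 lb
  quartz sand: 678.9 lb
Total batch = 1111 lb; LOI loss = 110.7 lb; yield = 90.03%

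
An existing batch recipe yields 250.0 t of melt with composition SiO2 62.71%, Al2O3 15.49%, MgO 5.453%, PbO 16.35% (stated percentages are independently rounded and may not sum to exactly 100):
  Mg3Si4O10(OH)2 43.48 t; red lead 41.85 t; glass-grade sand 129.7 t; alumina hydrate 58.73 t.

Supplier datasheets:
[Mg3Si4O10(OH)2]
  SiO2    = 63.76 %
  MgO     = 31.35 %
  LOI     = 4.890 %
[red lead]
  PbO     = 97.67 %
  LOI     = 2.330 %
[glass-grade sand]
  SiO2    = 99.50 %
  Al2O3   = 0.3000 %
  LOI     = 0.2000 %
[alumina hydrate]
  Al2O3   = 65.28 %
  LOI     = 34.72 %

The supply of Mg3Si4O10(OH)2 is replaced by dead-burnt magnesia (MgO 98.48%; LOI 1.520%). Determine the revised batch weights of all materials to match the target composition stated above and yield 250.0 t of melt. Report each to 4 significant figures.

Revised batch per 250.0 t melt:
  dead-burnt magnesia: 13.84 t
  red lead: 41.85 t
  glass-grade sand: 157.6 t
  alumina hydrate: 58.60 t
Total batch = 271.9 t; LOI loss = 21.85 t

Intermediates are shown, with 4-significant-digit rounding, within the worked lines — all internal work maintains full float precision through the solve — each reported figure undergoes a single rounding. The derived quantities (LOI, the totals, four oxide percentages, glass mass, the yield) are recomputed at exact precision using the weight values at 250.0 t of glass, as quoted within the problem or the answer.
Target masses of each oxide per 250.0 t melt:
  SiO2: 62.71% × 250.0 = 156.8 t
  Al2O3: 15.49% × 250.0 = 38.72 t
  MgO: 5.453% × 250.0 = 13.63 t
  PbO: 16.35% × 250.0 = 40.88 t
A balance pass over the oxides, from the weights as reported, for the quoted basis mass (oxide sums agree with the targets up to rounding of the answer):
  SiO2: 157.6·0.9950 = 156.8 t (target 156.8 t)
  Al2O3: 157.6·0.003000 + 58.60·0.6528 = 38.73 t (target 38.72 t)
  MgO: 13.84·0.9848 = 13.63 t (target 13.63 t)
  PbO: 41.85·0.9767 = 40.87 t (target 40.88 t)
Glass-mass bookkeeping: net batch after ignition = 250.0 t (targets for the oxides total 250.0 t; against the stated basis, 250.0 t — gaps are rounding artifacts).
Total batch = Σ batch = 271.9 t; the LOI term Σ batch·LOI equals 21.85 t; as yield: glass ÷ batch → 91.96%.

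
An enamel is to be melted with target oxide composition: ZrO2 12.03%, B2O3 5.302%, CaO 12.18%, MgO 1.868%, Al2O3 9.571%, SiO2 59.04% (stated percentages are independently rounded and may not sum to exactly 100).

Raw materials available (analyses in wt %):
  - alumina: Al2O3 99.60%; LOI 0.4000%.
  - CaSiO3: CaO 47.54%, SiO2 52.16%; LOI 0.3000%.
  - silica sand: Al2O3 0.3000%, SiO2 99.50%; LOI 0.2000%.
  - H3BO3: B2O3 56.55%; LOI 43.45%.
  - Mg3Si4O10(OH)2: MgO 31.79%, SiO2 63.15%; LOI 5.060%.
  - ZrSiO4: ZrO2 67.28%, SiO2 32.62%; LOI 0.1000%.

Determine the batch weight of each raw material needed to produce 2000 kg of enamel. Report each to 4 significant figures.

Mid-chain values are shown, rounded to 4 significant figures, within the worked lines — every computation carries exact precision all the way through. Every reported value takes a single rounding — the derived quantities, which include the totals, net glass mass, ignition loss, six oxide percentages, yield, are computed at full float precision, as given in problem or answer, from the weighed amounts at 2000 kg of glass.
Target oxide masses per 2000 kg enamel:
  ZrO2: 12.03% × 2000 = 240.6 kg
  B2O3: 5.302% × 2000 = 106.0 kg
  CaO: 12.18% × 2000 = 243.6 kg
  MgO: 1.868% × 2000 = 37.36 kg
  Al2O3: 9.571% × 2000 = 191.4 kg
  SiO2: 59.04% × 2000 = 1181 kg
Checking each oxide sum per the reported batch figures, under the basis named above (target by target, the sums agree given rounding of the digits):
  ZrO2: 357.6·0.6728 = 240.6 kg (target 240.6 kg)
  B2O3: 187.5·0.5655 = 106.0 kg (target 106.0 kg)
  CaO: 512.4·0.4754 = 243.6 kg (target 243.6 kg)
  MgO: 117.5·0.3179 = 37.35 kg (target 37.36 kg)
  Al2O3: 190.0·0.9960 + 726.3·0.003000 = 191.4 kg (target 191.4 kg)
  SiO2: 512.4·0.5216 + 726.3·0.9950 + 117.5·0.6315 + 357.6·0.3262 = 1181 kg (target 1181 kg)
Glass-mass bookkeeping: Σ batch − LOI loss = 2000 kg (targets for the oxides total 2000 kg; basis as stated: 2000 kg — a pure rounding effect).
Whole-batch sum: Σ batch = 2091 kg; LOI removed, Σ of batch·LOI: 91.52 kg; yield: glass divided by total = 95.62%.

Batch per 2000 kg enamel:
  alumina: 190.0 kg
  CaSiO3: 512.4 kg
  silica sand: 726.3 kg
  H3BO3: 187.5 kg
  Mg3Si4O10(OH)2: 117.5 kg
  ZrSiO4: 357.6 kg
Total batch = 2091 kg; LOI loss = 91.52 kg; yield = 95.62%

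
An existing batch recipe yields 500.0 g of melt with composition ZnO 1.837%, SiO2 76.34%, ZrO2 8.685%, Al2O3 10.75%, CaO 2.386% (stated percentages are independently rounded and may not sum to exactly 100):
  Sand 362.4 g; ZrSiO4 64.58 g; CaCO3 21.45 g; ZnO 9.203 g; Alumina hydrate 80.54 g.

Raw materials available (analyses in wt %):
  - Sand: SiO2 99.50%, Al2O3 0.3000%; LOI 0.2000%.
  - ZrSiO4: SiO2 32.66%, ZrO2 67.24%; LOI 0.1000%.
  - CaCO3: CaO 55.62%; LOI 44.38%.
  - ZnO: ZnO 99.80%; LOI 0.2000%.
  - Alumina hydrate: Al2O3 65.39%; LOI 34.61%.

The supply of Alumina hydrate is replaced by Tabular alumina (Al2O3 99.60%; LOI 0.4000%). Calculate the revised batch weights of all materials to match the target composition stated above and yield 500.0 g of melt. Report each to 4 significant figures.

Revised batch per 500.0 g melt:
  Sand: 362.4 g
  ZrSiO4: 64.58 g
  CaCO3: 21.45 g
  ZnO: 9.203 g
  Tabular alumina: 52.87 g
Total batch = 510.5 g; LOI loss = 10.54 g

Working values are displayed, rounded to four significant figures, within the worked lines — full precision is carried throughout — each reported number sees exactly one rounding; derived quantities (yield, glass mass, ignition loss, totals, five oxide percentages) are computed in full precision starting from the weights at 500.0 g of glass, as they appear in either problem or answer.
Per-oxide target masses for 500.0 g melt:
  ZnO: 1.837% × 500.0 = 9.185 g
  SiO2: 76.34% × 500.0 = 381.7 g
  ZrO2: 8.685% × 500.0 = 43.42 g
  Al2O3: 10.75% × 500.0 = 53.75 g
  CaO: 2.386% × 500.0 = 11.93 g
Per-oxide balance check given the weights on record, relative to the basis at hand (target by target, the sums agree modulo rounding of the values):
  ZnO: 9.203·0.9980 = 9.185 g (target 9.185 g)
  SiO2: 362.4·0.9950 + 64.58·0.3266 = 381.7 g (target 381.7 g)
  ZrO2: 64.58·0.6724 = 43.42 g (target 43.42 g)
  Al2O3: 362.4·0.003000 + 52.87·0.9960 = 53.75 g (target 53.75 g)
  CaO: 21.45·0.5562 = 11.93 g (target 11.93 g)
Glass-mass sanity pass: batch Σ − ignition loss = 500.0 g (the targets, summed, come to 500.0 g; versus the stated basis of 500.0 g — a pure rounding effect).
Total batch = Σ batch = 510.5 g; ignition loss, Σ(batch × LOI) = 10.54 g; the yield ratio, glass ÷ batch: 97.94%.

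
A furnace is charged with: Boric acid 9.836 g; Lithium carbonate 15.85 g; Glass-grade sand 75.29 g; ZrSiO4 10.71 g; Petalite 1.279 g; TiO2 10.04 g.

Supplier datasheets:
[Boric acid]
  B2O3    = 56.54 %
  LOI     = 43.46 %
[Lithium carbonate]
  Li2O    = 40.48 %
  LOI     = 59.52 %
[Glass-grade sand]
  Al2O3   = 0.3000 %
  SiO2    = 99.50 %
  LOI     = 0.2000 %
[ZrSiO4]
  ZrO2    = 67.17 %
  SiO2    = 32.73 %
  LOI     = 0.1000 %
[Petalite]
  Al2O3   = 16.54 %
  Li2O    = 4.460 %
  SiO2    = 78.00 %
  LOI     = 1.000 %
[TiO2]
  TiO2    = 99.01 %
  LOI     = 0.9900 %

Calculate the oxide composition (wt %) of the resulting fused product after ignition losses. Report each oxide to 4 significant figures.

The intermediate values appear (rounded to 4 significant digits) alongside each step. All arithmetic maintains full float precision at all times. Every reported value is rounded once only; all derived quantities are computed in full precision (glass mass, totals, the yield, LOI, the six compositions) from the batch weights at 109.0 g of glass precisely as stated by problem or answer.
Oxide masses out of the charge:
  TiO2: 10.04·0.9901 = 9.941 g
  Al2O3: 75.29·0.003000 + 1.279·0.1654 = 0.4374 g
  B2O3: 9.836·0.5654 = 5.561 g
  ZrO2: 10.71·0.6717 = 7.194 g
  Li2O: 15.85·0.4048 + 1.279·0.04460 = 6.473 g
  SiO2: 75.29·0.9950 + 10.71·0.3273 + 1.279·0.7800 = 79.42 g
LOI: 9.836·0.4346 + 15.85·0.5952 + 75.29·0.002000 + 10.71·0.001000 + 1.279·0.01000 + 10.04·0.009900 = 13.98 g
batch − LOI leaves glass = 123.0 − 13.98 = 109.0 g (= the summed oxide contributions)
wt %: oxide over glass, times 100

Glass mass = 109.0 g (batch 123.0 − LOI 13.98).
Composition: TiO2 9.118%, Al2O3 0.4012%, B2O3 5.101%, ZrO2 6.599%, Li2O 5.937%, SiO2 72.84%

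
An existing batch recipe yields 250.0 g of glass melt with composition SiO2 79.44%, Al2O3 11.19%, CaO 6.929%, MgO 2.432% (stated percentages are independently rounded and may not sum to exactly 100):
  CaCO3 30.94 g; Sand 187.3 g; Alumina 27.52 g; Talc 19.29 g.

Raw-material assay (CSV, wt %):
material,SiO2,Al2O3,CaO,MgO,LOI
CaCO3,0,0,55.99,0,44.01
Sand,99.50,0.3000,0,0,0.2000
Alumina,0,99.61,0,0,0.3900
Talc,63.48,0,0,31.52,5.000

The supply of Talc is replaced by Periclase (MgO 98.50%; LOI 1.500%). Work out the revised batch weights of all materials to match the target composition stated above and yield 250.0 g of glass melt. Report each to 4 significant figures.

Revised batch per 250.0 g glass melt:
  CaCO3: 30.94 g
  Sand: 199.6 g
  Alumina: 27.48 g
  Periclase: 6.173 g
Total batch = 264.2 g; LOI loss = 14.22 g

The intermediate values are shown (rounded to four significant figures) across the worked steps; full float precision is maintained end to end; each reported figure is rounded exactly once. The derived quantities (yield, the totals, the four compositions, LOI, glass mass) are carried in full precision using the weight values on 250.0 g of glass, precisely as stated by the problem or answer text.
Oxide mass targets, per 250.0 g glass melt:
  SiO2: 79.44% × 250.0 = 198.6 g
  Al2O3: 11.19% × 250.0 = 27.98 g
  CaO: 6.929% × 250.0 = 17.32 g
  MgO: 2.432% × 250.0 = 6.080 g
Sums-versus-targets review per the reported batch figures, against the basis in use (sums match the target masses given rounding of the digits):
  SiO2: 199.6·0.9950 = 198.6 g (target 198.6 g)
  Al2O3: 199.6·0.003000 + 27.48·0.9961 = 27.97 g (target 27.98 g)
  CaO: 30.94·0.5599 = 17.32 g (target 17.32 g)
  MgO: 6.173·0.9850 = 6.080 g (target 6.080 g)
Auditing the glass mass value: batch total minus LOI = 250.0 g (targets for the oxides total 250.0 g; with the basis standing at 250.0 g — a pure rounding effect).
Adding the batch up: Σ batch = 264.2 g; LOI removed, Σ of batch·LOI: 14.22 g; yield, glass over the total, = 94.62%.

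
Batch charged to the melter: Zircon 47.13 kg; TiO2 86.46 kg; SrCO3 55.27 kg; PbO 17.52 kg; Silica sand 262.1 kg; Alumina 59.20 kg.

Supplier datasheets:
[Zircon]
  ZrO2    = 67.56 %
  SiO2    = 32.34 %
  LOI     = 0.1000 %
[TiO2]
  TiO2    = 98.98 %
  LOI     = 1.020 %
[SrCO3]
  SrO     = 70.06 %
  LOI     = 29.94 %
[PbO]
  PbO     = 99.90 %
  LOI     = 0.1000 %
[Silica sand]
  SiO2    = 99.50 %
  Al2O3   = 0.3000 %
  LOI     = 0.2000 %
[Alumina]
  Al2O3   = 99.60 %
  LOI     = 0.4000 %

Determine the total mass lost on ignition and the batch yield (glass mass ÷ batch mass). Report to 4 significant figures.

Values along the way are displayed, with 4-significant-digit rounding, as written — each numeric step holds full float precision in every operation. Each reported result is rounded exactly once; derived quantities, including net glass mass, yield, totals, the six compositions, LOI, are rebuilt from the batch weights per 509.4 kg of glass at full float precision, precisely as stated by the problem or the answer.
Ignition loss by material:
  Zircon: 47.13 × 0.001000 = 0.04713 kg
  TiO2: 86.46 × 0.01020 = 0.8819 kg
  SrCO3: 55.27 × 0.2994 = 16.55 kg
  PbO: 17.52 × 0.001000 = 0.01752 kg
  Silica sand: 262.1 × 0.002000 = 0.5242 kg
  Alumina: 59.20 × 0.004000 = 0.2368 kg
Total LOI = 18.26 kg
Glass = batch − LOI = 527.7 − 18.26 = 509.4 kg

LOI loss = 18.26 kg; glass = 509.4 kg; yield = 96.54%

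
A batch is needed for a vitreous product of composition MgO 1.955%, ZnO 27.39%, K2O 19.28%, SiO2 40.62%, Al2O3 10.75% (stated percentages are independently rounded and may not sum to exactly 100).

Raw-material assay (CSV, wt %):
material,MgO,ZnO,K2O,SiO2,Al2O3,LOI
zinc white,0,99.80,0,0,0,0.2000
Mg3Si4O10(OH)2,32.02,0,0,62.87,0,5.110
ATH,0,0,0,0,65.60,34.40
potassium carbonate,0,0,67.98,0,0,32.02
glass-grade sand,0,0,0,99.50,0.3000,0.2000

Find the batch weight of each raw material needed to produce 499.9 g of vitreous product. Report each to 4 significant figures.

The whole derivation carries full precision from start to finish; the intermediate values are displayed (rounded to four significant digits) on the page. Each reported figure receives exactly one rounding. All derived quantities, which include ignition loss, the five compositions, the totals, net glass mass, yield, are re-derived at full precision, exactly as printed in the problem or the answer, using the weight values on 499.9 g of glass.
Oxide mass targets, per 499.9 g vitreous product:
  MgO: 1.955% × 499.9 = 9.773 g
  ZnO: 27.39% × 499.9 = 136.9 g
  K2O: 19.28% × 499.9 = 96.38 g
  SiO2: 40.62% × 499.9 = 203.1 g
  Al2O3: 10.75% × 499.9 = 53.74 g
Oxide-by-oxide audit with the batch weights as given, relative to the basis at hand (delivered sums recover each target exact up to rounding of places):
  MgO: 30.52·0.3202 = 9.773 g (target 9.773 g)
  ZnO: 137.2·0.9980 = 136.9 g (target 136.9 g)
  K2O: 141.8·0.6798 = 96.40 g (target 96.38 g)
  SiO2: 30.52·0.6287 + 184.8·0.9950 = 203.1 g (target 203.1 g)
  Al2O3: 81.07·0.6560 + 184.8·0.003000 = 53.74 g (target 53.74 g)
Auditing the glass mass value: whole batch net of LOI = 499.9 g (the targets, summed, come to 499.9 g; against the stated basis, 499.9 g — differing by rounding only).
Adding the batch up: Σ batch = 575.4 g; the LOI term Σ batch·LOI equals 75.50 g; as yield: glass ÷ batch → 86.88%.

Batch per 499.9 g vitreous product:
  zinc white: 137.2 g
  Mg3Si4O10(OH)2: 30.52 g
  ATH: 81.07 g
  potassium carbonate: 141.8 g
  glass-grade sand: 184.8 g
Total batch = 575.4 g; LOI loss = 75.50 g; yield = 86.88%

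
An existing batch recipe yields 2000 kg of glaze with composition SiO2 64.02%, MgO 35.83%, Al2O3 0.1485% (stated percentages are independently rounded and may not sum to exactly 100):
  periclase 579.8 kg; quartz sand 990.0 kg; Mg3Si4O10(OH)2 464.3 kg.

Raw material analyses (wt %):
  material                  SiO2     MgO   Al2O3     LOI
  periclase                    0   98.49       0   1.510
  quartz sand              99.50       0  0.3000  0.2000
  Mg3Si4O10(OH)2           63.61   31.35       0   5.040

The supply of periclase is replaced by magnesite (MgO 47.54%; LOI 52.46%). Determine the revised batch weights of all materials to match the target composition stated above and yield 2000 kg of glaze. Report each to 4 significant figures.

Revised batch per 2000 kg glaze:
  magnesite: 1201 kg
  quartz sand: 990.0 kg
  Mg3Si4O10(OH)2: 464.3 kg
Total batch = 2655 kg; LOI loss = 655.4 kg

The working math holds full precision through every step — intermediates appear (rounded to 4 significant digits) when written out — a single rounding finalizes every reported value — all derived quantities are rebuilt in full precision (the three compositions, the yield, net glass mass, LOI, the totals) using the weight values at 2000 kg of glass precisely as stated by problem or answer.
Per-oxide target masses for 2000 kg glaze:
  SiO2: 64.02% × 2000 = 1280 kg
  MgO: 35.83% × 2000 = 716.6 kg
  Al2O3: 0.1485% × 2000 = 2.970 kg
Checking each oxide sum applying the batch weights above, versus the basis set out (oxide sums agree with the targets given rounding of the digits):
  SiO2: 990.0·0.9950 + 464.3·0.6361 = 1280 kg (target 1280 kg)
  MgO: 1201·0.4754 + 464.3·0.3135 = 716.5 kg (target 716.6 kg)
  Al2O3: 990.0·0.003000 = 2.970 kg (target 2.970 kg)
The glass-mass cross-check: net batch after ignition = 2000 kg (targets for the oxides total 2000 kg; with the basis standing at 2000 kg — any gap is answer rounding).
Batch grand total — Σ batch = 2655 kg; LOI removed, Σ of batch·LOI: 655.4 kg; yield = glass ÷ total batch = 75.32%.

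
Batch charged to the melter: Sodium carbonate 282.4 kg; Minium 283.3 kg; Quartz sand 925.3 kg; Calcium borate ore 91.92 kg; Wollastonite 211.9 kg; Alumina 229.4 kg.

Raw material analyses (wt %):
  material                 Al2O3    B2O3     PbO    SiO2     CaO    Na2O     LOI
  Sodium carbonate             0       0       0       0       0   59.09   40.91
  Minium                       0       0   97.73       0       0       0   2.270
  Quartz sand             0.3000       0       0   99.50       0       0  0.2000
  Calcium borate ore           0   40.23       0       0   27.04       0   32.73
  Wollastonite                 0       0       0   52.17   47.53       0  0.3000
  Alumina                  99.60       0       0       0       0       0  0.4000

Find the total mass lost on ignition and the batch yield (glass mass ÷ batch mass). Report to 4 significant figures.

The whole derivation keeps exact precision at each step — intermediates appear rounded to four significant figures in the printout. A single rounding produces each reported figure — all derived quantities (net glass mass, totals, ignition loss, the six compositions, the yield) are rebuilt in full precision using the weight values for 1869 kg of glass as set out in the problem or answer text.
LOI of each material in turn:
  Sodium carbonate: 282.4 × 0.4091 = 115.5 kg
  Minium: 283.3 × 0.02270 = 6.431 kg
  Quartz sand: 925.3 × 0.002000 = 1.851 kg
  Calcium borate ore: 91.92 × 0.3273 = 30.09 kg
  Wollastonite: 211.9 × 0.003000 = 0.6357 kg
  Alumina: 229.4 × 0.004000 = 0.9176 kg
Total LOI = 155.5 kg
Glass = batch − LOI = 2024 − 155.5 = 1869 kg

LOI loss = 155.5 kg; glass = 1869 kg; yield = 92.32%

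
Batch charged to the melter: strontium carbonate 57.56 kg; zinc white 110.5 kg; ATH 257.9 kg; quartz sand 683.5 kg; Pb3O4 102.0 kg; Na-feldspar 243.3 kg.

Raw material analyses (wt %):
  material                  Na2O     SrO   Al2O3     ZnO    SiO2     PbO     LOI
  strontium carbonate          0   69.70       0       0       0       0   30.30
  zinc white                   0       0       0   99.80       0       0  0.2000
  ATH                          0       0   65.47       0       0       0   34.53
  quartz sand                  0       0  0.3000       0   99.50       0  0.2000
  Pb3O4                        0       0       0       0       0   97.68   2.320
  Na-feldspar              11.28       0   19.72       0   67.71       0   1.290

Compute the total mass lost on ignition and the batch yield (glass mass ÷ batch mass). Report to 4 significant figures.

All arithmetic keeps full float precision throughout — the intermediate values are shown with 4-significant-digit rounding in the working. A single rounding finalizes every reported figure; the derived quantities, which include LOI, net glass mass, the six compositions, yield, totals, are re-derived in exact precision, exactly as shown in question or answer, from the batch weights at 1341 kg of glass.
Per-material ignition loss:
  strontium carbonate: 57.56 × 0.3030 = 17.44 kg
  zinc white: 110.5 × 0.002000 = 0.2210 kg
  ATH: 257.9 × 0.3453 = 89.05 kg
  quartz sand: 683.5 × 0.002000 = 1.367 kg
  Pb3O4: 102.0 × 0.02320 = 2.366 kg
  Na-feldspar: 243.3 × 0.01290 = 3.139 kg
Total LOI = 113.6 kg
Glass = batch − LOI = 1455 − 113.6 = 1341 kg

LOI loss = 113.6 kg; glass = 1341 kg; yield = 92.19%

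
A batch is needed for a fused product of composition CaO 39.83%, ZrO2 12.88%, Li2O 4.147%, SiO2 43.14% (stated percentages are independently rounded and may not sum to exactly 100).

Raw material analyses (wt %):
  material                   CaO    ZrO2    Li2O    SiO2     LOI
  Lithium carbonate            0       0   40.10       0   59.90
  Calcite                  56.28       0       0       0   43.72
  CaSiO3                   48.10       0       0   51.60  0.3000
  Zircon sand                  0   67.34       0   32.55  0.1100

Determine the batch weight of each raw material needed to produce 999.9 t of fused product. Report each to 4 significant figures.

Batch per 999.9 t fused product:
  Lithium carbonate: 103.4 t
  Calcite: 96.29 t
  CaSiO3: 715.3 t
  Zircon sand: 191.2 t
Total batch = 1106 t; LOI loss = 106.4 t; yield = 90.38%

The intermediate values are displayed, with 4-significant-digit rounding, in the printout — each numeric step runs at exact precision at each step — each reported number sees exactly one rounding; all derived quantities, which include LOI, the four compositions, the totals, glass mass, the yield, are recomputed at full float precision, as quoted within either problem or answer, from the batch weights for 999.9 t of glass.
Oxide-by-oxide targets in 999.9 t fused product:
  CaO: 39.83% × 999.9 = 398.3 t
  ZrO2: 12.88% × 999.9 = 128.8 t
  Li2O: 4.147% × 999.9 = 41.47 t
  SiO2: 43.14% × 999.9 = 431.4 t
Checking each oxide sum with the batch weights as given, versus the basis set out (sum by sum, the targets are met given rounding of the digits):
  CaO: 96.29·0.5628 + 715.3·0.4810 = 398.3 t (target 398.3 t)
  ZrO2: 191.2·0.6734 = 128.8 t (target 128.8 t)
  Li2O: 103.4·0.4010 = 41.46 t (target 41.47 t)
  SiO2: 715.3·0.5160 + 191.2·0.3255 = 431.3 t (target 431.4 t)
Glass-mass bookkeeping: the batch minus its LOI: 999.8 t (targets for the oxides total 999.9 t; against the stated basis, 999.9 t — a pure rounding effect).
Batch grand total — Σ batch = 1106 t; the LOI term Σ batch·LOI equals 106.4 t; yield: glass divided by total = 90.38%.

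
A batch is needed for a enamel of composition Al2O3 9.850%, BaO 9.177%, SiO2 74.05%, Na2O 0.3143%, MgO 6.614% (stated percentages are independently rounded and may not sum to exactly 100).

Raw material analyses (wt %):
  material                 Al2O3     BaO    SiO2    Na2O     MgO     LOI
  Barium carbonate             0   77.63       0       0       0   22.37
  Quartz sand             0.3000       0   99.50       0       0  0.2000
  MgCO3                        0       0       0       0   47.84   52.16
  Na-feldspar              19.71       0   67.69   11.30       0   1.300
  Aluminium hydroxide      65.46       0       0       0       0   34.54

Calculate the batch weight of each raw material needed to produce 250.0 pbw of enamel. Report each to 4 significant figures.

The whole derivation maintains full precision through the solve — intermediates are displayed with 4-significant-figure rounding as written; every reported figure takes exactly one rounding — all derived quantities (the yield, ignition loss, glass mass, the five compositions, totals) are recomputed at full precision starting from the weights on 250.0 pbw of glass as set out in the problem or answer text.
The oxide mass targets at 250.0 pbw enamel:
  Al2O3: 9.850% × 250.0 = 24.62 pbw
  BaO: 9.177% × 250.0 = 22.94 pbw
  SiO2: 74.05% × 250.0 = 185.1 pbw
  Na2O: 0.3143% × 250.0 = 0.7858 pbw
  MgO: 6.614% × 250.0 = 16.54 pbw
Oxide-by-oxide audit working from each reported weight, per the basis as stated (each sum matches its target mass up to rounding of the answer):
  Al2O3: 181.3·0.003000 + 6.954·0.1971 + 34.69·0.6546 = 24.62 pbw (target 24.62 pbw)
  BaO: 29.55·0.7763 = 22.94 pbw (target 22.94 pbw)
  SiO2: 181.3·0.9950 + 6.954·0.6769 = 185.1 pbw (target 185.1 pbw)
  Na2O: 6.954·0.1130 = 0.7858 pbw (target 0.7858 pbw)
  MgO: 34.56·0.4784 = 16.53 pbw (target 16.54 pbw)
Consistency of the glass mass: total batch − LOI = 250.0 pbw (targets for the oxides total 250.0 pbw; versus the stated basis of 250.0 pbw — rounding explains the deltas).
Summing the batch: Σ batch = 287.1 pbw; ignition loss, Σ(batch × LOI) = 37.07 pbw; the yield ratio, glass ÷ batch: 87.09%.

Batch per 250.0 pbw enamel:
  Barium carbonate: 29.55 pbw
  Quartz sand: 181.3 pbw
  MgCO3: 34.56 pbw
  Na-feldspar: 6.954 pbw
  Aluminium hydroxide: 34.69 pbw
Total batch = 287.1 pbw; LOI loss = 37.07 pbw; yield = 87.09%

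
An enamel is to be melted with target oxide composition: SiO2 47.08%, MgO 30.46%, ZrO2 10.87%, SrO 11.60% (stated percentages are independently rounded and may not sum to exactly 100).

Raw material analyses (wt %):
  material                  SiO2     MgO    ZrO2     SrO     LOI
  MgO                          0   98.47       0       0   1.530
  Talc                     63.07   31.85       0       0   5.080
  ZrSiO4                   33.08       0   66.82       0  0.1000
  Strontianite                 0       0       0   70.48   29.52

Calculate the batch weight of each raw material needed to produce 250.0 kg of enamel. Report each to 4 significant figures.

Working values are displayed rounded off to 4 significant figures in the working; all arithmetic carries exact precision in all steps. Every reported number is rounded a single time; derived quantities, which include ignition loss, four oxide percentages, totals, the yield, glass mass, are recomputed at full float precision, precisely as stated by the problem or answer text, using the weight values for 250.0 kg of glass.
Oxide-by-oxide targets in 250.0 kg enamel:
  SiO2: 47.08% × 250.0 = 117.7 kg
  MgO: 30.46% × 250.0 = 76.15 kg
  ZrO2: 10.87% × 250.0 = 27.18 kg
  SrO: 11.60% × 250.0 = 29.00 kg
Verifying the oxide balance per the reported batch figures, relative to the basis at hand (sum by sum, the targets are met once rounding is allowed for):
  SiO2: 165.3·0.6307 + 40.67·0.3308 = 117.7 kg (target 117.7 kg)
  MgO: 23.87·0.9847 + 165.3·0.3185 = 76.15 kg (target 76.15 kg)
  ZrO2: 40.67·0.6682 = 27.18 kg (target 27.18 kg)
  SrO: 41.15·0.7048 = 29.00 kg (target 29.00 kg)
Glass-mass closure: whole batch net of LOI = 250.0 kg (the Σ of target masses is 250.0 kg; with the basis standing at 250.0 kg — deltas are rounding alone).
Batch total: Σ batch = 271.0 kg; the LOI term Σ batch·LOI equals 20.95 kg; yield = glass ÷ total batch = 92.27%.

Batch per 250.0 kg enamel:
  MgO: 23.87 kg
  Talc: 165.3 kg
  ZrSiO4: 40.67 kg
  Strontianite: 41.15 kg
Total batch = 271.0 kg; LOI loss = 20.95 kg; yield = 92.27%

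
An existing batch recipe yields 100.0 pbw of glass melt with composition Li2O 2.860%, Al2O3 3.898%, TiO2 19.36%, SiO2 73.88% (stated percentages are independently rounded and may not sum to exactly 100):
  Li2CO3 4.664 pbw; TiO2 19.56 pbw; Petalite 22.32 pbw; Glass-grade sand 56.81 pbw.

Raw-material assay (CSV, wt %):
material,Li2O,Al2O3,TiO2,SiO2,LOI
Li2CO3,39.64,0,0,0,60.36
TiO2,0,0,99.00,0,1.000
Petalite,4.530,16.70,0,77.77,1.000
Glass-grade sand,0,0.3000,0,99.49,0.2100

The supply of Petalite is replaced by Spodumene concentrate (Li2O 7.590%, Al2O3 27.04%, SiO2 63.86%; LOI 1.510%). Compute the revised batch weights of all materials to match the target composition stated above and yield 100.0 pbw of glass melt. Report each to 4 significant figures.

Revised batch per 100.0 pbw glass melt:
  Li2CO3: 4.594 pbw
  TiO2: 19.56 pbw
  Spodumene concentrate: 13.69 pbw
  Glass-grade sand: 65.47 pbw
Total batch = 103.3 pbw; LOI loss = 3.313 pbw

Exact precision is kept in every operation; intermediates are printed with 4-significant-digit rounding when written out — a single rounding yields each reported number — derived quantities are rebuilt from the batch weights per 100.0 pbw of glass at full precision (the totals, ignition loss, net glass mass, the yield, four oxide percentages), exactly as printed in the problem or answer text.
Per-oxide target masses for 100.0 pbw glass melt:
  Li2O: 2.860% × 100.0 = 2.860 pbw
  Al2O3: 3.898% × 100.0 = 3.898 pbw
  TiO2: 19.36% × 100.0 = 19.36 pbw
  SiO2: 73.88% × 100.0 = 73.88 pbw
Oxide-by-oxide audit given the weights on record, versus the basis set out (each sum matches its target mass inside rounding margins):
  Li2O: 4.594·0.3964 + 13.69·0.07590 = 2.860 pbw (target 2.860 pbw)
  Al2O3: 13.69·0.2704 + 65.47·0.003000 = 3.898 pbw (target 3.898 pbw)
  TiO2: 19.56·0.9900 = 19.36 pbw (target 19.36 pbw)
  SiO2: 13.69·0.6386 + 65.47·0.9949 = 73.88 pbw (target 73.88 pbw)
Glass-mass bookkeeping: total batch − LOI = 100.0 pbw (summing oxide targets gives 100.0 pbw; basis as stated: 100.0 pbw — deltas are rounding alone).
Summing the batch: Σ batch = 103.3 pbw; the LOI term Σ batch·LOI equals 3.313 pbw; as yield: glass ÷ batch → 96.79%.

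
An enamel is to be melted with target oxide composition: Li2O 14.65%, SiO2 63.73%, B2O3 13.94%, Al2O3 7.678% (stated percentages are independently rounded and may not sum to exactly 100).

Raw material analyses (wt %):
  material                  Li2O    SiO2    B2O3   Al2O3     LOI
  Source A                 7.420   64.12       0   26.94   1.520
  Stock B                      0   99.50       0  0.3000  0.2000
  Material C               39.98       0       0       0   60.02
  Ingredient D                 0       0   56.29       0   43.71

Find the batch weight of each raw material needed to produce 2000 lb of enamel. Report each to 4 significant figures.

Batch per 2000 lb enamel:
  Source A: 559.8 lb
  Stock B: 920.3 lb
  Material C: 629.0 lb
  Ingredient D: 495.3 lb
Total batch = 2604 lb; LOI loss = 604.4 lb; yield = 76.79%

Intermediates are printed rounded to four significant digits alongside each step. The working math runs at exact precision in all steps; a single rounding completes every reported value — derived quantities, including the yield, net glass mass, totals, four oxide percentages, ignition loss, are carried from the weighed amounts on 2000 lb of glass at full precision as written in the problem or the answer.
Per-oxide target masses for 2000 lb enamel:
  Li2O: 14.65% × 2000 = 293.0 lb
  SiO2: 63.73% × 2000 = 1275 lb
  B2O3: 13.94% × 2000 = 278.8 lb
  Al2O3: 7.678% × 2000 = 153.6 lb
Verifying the oxide balance given the weights on record, at the basis given (each sum matches its target mass within answer rounding):
  Li2O: 559.8·0.07420 + 629.0·0.3998 = 293.0 lb (target 293.0 lb)
  SiO2: 559.8·0.6412 + 920.3·0.9950 = 1275 lb (target 1275 lb)
  B2O3: 495.3·0.5629 = 278.8 lb (target 278.8 lb)
  Al2O3: 559.8·0.2694 + 920.3·0.003000 = 153.6 lb (target 153.6 lb)
Glass-mass bookkeeping: Σ batch − LOI loss = 2000 lb (the targets, summed, come to 2000 lb; with the basis standing at 2000 lb — rounding explains the deltas).
Summing the batch: Σ batch = 2604 lb; the LOI term Σ batch·LOI equals 604.4 lb; yield = glass ÷ total batch = 76.79%.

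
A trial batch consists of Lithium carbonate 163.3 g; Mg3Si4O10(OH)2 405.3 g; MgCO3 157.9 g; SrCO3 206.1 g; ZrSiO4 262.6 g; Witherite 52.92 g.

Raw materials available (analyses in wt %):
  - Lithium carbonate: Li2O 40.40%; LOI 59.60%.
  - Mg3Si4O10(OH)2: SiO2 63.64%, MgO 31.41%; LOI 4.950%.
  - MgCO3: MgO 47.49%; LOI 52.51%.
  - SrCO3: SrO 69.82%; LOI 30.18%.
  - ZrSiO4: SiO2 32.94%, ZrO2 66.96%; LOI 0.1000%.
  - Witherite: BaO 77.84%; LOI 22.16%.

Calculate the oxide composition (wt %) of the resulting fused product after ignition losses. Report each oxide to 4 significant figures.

Glass mass = 973.6 g (batch 1248 − LOI 274.5).
Composition: SiO2 35.38%, SrO 14.78%, BaO 4.231%, MgO 20.78%, Li2O 6.776%, ZrO2 18.06%

The working math maintains full precision in every operation; rounding to four significant figures governs every mid-chain value as printed — every reported value receives exactly one rounding — derived quantities, including six oxide percentages, net glass mass, yield, LOI, totals, are re-derived from the weighed amounts for 973.6 g of glass at exact precision precisely as stated by question or answer.
Oxide-by-oxide delivered mass:
  SiO2: 405.3·0.6364 + 262.6·0.3294 = 344.4 g
  SrO: 206.1·0.6982 = 143.9 g
  BaO: 52.92·0.7784 = 41.19 g
  MgO: 405.3·0.3141 + 157.9·0.4749 = 202.3 g
  Li2O: 163.3·0.4040 = 65.97 g
  ZrO2: 262.6·0.6696 = 175.8 g
LOI: 163.3·0.5960 + 405.3·0.04950 + 157.9·0.5251 + 206.1·0.3018 + 262.6·0.001000 + 52.92·0.2216 = 274.5 g
Glass = total batch minus LOI = 1248 − 274.5 = 973.6 g (equal to the oxide-mass sum)
wt % = oxide mass / glass mass × 100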